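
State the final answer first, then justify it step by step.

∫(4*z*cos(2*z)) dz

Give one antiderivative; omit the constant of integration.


The answer is 2*z*sin(2*z) + cos(2*z).
Step 1. Integrate ∫(4*z*cos(2*z)) dz by parts with u = z, dv = (4*cos(2*z)) dz, so v = 2*sin(2*z): now 2*z*sin(2*z) + ∫(-2*sin(2*z)) dz.
Step 2. Evaluate the standard form: now 2*z*sin(2*z) + cos(2*z).
Answer: 2*z*sin(2*z) + cos(2*z).


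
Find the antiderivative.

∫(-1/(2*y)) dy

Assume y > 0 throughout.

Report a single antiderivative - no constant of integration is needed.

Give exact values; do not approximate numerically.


Answer: -log(y)/2.


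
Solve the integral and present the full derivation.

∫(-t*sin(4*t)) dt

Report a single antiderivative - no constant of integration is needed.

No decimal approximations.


Step 1. Integrate ∫(-t*sin(4*t)) dt by parts with u = t, dv = (-sin(4*t)) dt, so v = cos(4*t)/4: now t*cos(4*t)/4 + ∫(-cos(4*t)/4) dt.
Step 2. Evaluate the standard form: now t*cos(4*t)/4 - sin(4*t)/16.
Answer: t*cos(4*t)/4 - sin(4*t)/16.


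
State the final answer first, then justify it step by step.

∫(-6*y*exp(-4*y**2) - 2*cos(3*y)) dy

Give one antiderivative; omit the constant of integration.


The answer is -2*sin(3*y)/3 + 3*exp(-4*y**2)/4.
Step 1. Rewrite: now ∫(-6*y*exp(-4*y**2)) dy + ∫(-2*cos(3*y)) dy.
Step 2. Evaluate the standard form: now -2*sin(3*y)/3 + ∫(-6*y*exp(-4*y**2)) dy.
Step 3. Substitute u = y**2, turning ∫(-6*y*exp(-4*y**2)) dy into ∫(-3*exp(-4*u)) du: now -2*sin(3*y)/3 + ∫(-3*exp(-4*u)) du.
Step 4. Evaluate the standard form: now -2*sin(3*y)/3 + 3*exp(-4*u)/4.
Step 5. Substitute back u = y**2: now -2*sin(3*y)/3 + 3*exp(-4*y**2)/4.
Answer: -2*sin(3*y)/3 + 3*exp(-4*y**2)/4.


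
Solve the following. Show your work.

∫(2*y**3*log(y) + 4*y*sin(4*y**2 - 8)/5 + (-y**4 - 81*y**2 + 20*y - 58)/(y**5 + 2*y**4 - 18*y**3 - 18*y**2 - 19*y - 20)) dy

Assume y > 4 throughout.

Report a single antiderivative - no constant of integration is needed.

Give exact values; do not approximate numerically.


Step 1. Rewrite: now ∫(4*y*sin(4*y**2 - 8)/5) dy + ∫(2*y**3*log(y)) dy + ∫((-y**4 - 81*y**2 + 20*y - 58)/(y**5 + 2*y**4 - 18*y**3 - 18*y**2 - 19*y - 20)) dy.
Step 2. Substitute u = y**2 - 2, turning ∫(4*y*sin(4*y**2 - 8)/5) dy into ∫(2*sin(4*u)/5) du: now ∫(2*y**3*log(y)) dy + ∫((-y**4 - 81*y**2 + 20*y - 58)/(y**5 + 2*y**4 - 18*y**3 - 18*y**2 - 19*y - 20)) dy + ∫(2*sin(4*u)/5) du.
Step 3. Evaluate the standard form: now -cos(4*u)/10 + ∫(2*y**3*log(y)) dy + ∫((-y**4 - 81*y**2 + 20*y - 58)/(y**5 + 2*y**4 - 18*y**3 - 18*y**2 - 19*y - 20)) dy.
Step 4. Substitute back u = y**2 - 2: now -cos(4*y**2 - 8)/10 + ∫(2*y**3*log(y)) dy + ∫((-y**4 - 81*y**2 + 20*y - 58)/(y**5 + 2*y**4 - 18*y**3 - 18*y**2 - 19*y - 20)) dy.
Step 5. Integrate ∫(2*y**3*log(y)) dy by parts with u = log(y), dv = (2*y**3) dy, so v = y**4/2 [assuming y > 0]: now y**4*log(y)/2 - cos(4*y**2 - 8)/10 + ∫(-y**3/2) dy + ∫((-y**4 - 81*y**2 + 20*y - 58)/(y**5 + 2*y**4 - 18*y**3 - 18*y**2 - 19*y - 20)) dy.
Step 6. Evaluate the standard form: now y**4*log(y)/2 - y**4/8 - cos(4*y**2 - 8)/10 + ∫((-y**4 - 81*y**2 + 20*y - 58)/(y**5 + 2*y**4 - 18*y**3 - 18*y**2 - 19*y - 20)) dy.
Step 7. Decompose ∫((-y**4 - 81*y**2 + 20*y - 58)/(y**5 + 2*y**4 - 18*y**3 - 18*y**2 - 19*y - 20)) dy by partial fractions, (-y**4 - 81*y**2 + 20*y - 58)/(y**5 + 2*y**4 - 18*y**3 - 18*y**2 - 19*y - 20) = -1/(y**2 + 1) - 3/(y + 5) + 4/(y + 1) - 2/(y - 4): now y**4*log(y)/2 - y**4/8 - cos(4*y**2 - 8)/10 + ∫(-2/(y - 4)) dy + ∫(4/(y + 1)) dy + ∫(-3/(y + 5)) dy + ∫(-1/(y**2 + 1)) dy.
Step 8. Evaluate the standard form [assuming y > -5]: now y**4*log(y)/2 - y**4/8 - 3*log(y + 5) - cos(4*y**2 - 8)/10 + ∫(-2/(y - 4)) dy + ∫(4/(y + 1)) dy + ∫(-1/(y**2 + 1)) dy.
Step 9. Evaluate the standard form [assuming y > 4]: now y**4*log(y)/2 - y**4/8 - 2*log(y - 4) - 3*log(y + 5) - cos(4*y**2 - 8)/10 + ∫(4/(y + 1)) dy + ∫(-1/(y**2 + 1)) dy.
Step 10. Evaluate the standard form [assuming y > -1]: now y**4*log(y)/2 - y**4/8 - 2*log(y - 4) + 4*log(y + 1) - 3*log(y + 5) - cos(4*y**2 - 8)/10 + ∫(-1/(y**2 + 1)) dy.
Step 11. Evaluate the standard form: now y**4*log(y)/2 - y**4/8 - 2*log(y - 4) + 4*log(y + 1) - 3*log(y + 5) - cos(4*y**2 - 8)/10 - atan(y).
Answer: y**4*log(y)/2 - y**4/8 - 2*log(y - 4) + 4*log(y + 1) - 3*log(y + 5) - cos(4*y**2 - 8)/10 - atan(y).


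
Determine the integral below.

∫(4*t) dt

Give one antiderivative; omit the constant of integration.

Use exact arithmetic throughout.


Answer: 2*t**2.


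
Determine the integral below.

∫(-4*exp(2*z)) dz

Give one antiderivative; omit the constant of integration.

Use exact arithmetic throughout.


Answer: -2*exp(2*z).


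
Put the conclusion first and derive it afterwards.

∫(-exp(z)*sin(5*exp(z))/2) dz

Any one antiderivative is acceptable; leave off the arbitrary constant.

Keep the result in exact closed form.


The answer is cos(5*exp(z))/10.
Step 1. Substitute u = exp(z), turning ∫(-exp(z)*sin(5*exp(z))/2) dz into ∫(-sin(5*u)/2) du: now ∫(-sin(5*u)/2) du.
Step 2. Evaluate the standard form: now cos(5*u)/10.
Step 3. Substitute back u = exp(z): now cos(5*exp(z))/10.
Answer: cos(5*exp(z))/10.


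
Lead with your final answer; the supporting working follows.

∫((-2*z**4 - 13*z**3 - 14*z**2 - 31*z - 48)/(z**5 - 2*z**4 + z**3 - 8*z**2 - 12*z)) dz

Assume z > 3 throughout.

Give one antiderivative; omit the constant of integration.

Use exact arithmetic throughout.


The answer is 4*log(z) - 5*log(z - 3) - log(z + 1) - 3*atan(z/2)/2.
Step 1. Decompose ∫((-2*z**4 - 13*z**3 - 14*z**2 - 31*z - 48)/(z**5 - 2*z**4 + z**3 - 8*z**2 - 12*z)) dz by partial fractions, (-2*z**4 - 13*z**3 - 14*z**2 - 31*z - 48)/(z**5 - 2*z**4 + z**3 - 8*z**2 - 12*z) = -3/(z**2 + 4) - 1/(z + 1) - 5/(z - 3) + 4/z: now ∫(4/z) dz + ∫(-5/(z - 3)) dz + ∫(-1/(z + 1)) dz + ∫(-3/(z**2 + 4)) dz.
Step 2. Evaluate the standard form [assuming z > 0]: now 4*log(z) + ∫(-5/(z - 3)) dz + ∫(-1/(z + 1)) dz + ∫(-3/(z**2 + 4)) dz.
Step 3. Evaluate the standard form [assuming z > 3]: now 4*log(z) - 5*log(z - 3) + ∫(-1/(z + 1)) dz + ∫(-3/(z**2 + 4)) dz.
Step 4. Evaluate the standard form [assuming z > -1]: now 4*log(z) - 5*log(z - 3) - log(z + 1) + ∫(-3/(z**2 + 4)) dz.
Step 5. Evaluate the standard form: now 4*log(z) - 5*log(z - 3) - log(z + 1) - 3*atan(z/2)/2.
Answer: 4*log(z) - 5*log(z - 3) - log(z + 1) - 3*atan(z/2)/2.


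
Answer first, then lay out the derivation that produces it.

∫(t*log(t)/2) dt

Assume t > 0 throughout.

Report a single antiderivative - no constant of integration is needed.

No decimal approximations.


The answer is t**2*log(t)/4 - t**2/8.
Step 1. Integrate ∫(t*log(t)/2) dt by parts with u = log(t), dv = (t/2) dt, so v = t**2/4 [assuming t > 0]: now t**2*log(t)/4 + ∫(-t/4) dt.
Step 2. Evaluate the standard form: now t**2*log(t)/4 - t**2/8.
Answer: t**2*log(t)/4 - t**2/8.


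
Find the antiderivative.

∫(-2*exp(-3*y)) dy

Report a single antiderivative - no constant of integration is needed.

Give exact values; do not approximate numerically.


Answer: 2*exp(-3*y)/3.


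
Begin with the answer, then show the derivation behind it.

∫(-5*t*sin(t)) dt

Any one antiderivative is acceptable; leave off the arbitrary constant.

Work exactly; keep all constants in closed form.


The answer is 5*t*cos(t) - 5*sin(t).
Step 1. Integrate ∫(-5*t*sin(t)) dt by parts with u = t, dv = (-5*sin(t)) dt, so v = 5*cos(t): now 5*t*cos(t) + ∫(-5*cos(t)) dt.
Step 2. Evaluate the standard form: now 5*t*cos(t) - 5*sin(t).
Answer: 5*t*cos(t) - 5*sin(t).


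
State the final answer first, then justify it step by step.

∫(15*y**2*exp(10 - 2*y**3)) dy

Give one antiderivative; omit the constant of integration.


The answer is -5*exp(10 - 2*y**3)/2.
Step 1. Substitute u = y**3 - 5, turning ∫(15*y**2*exp(10 - 2*y**3)) dy into ∫(5*exp(-2*u)) du: now ∫(5*exp(-2*u)) du.
Step 2. Evaluate the standard form: now -5*exp(-2*u)/2.
Step 3. Substitute back u = y**3 - 5: now -5*exp(10 - 2*y**3)/2.
Answer: -5*exp(10 - 2*y**3)/2.


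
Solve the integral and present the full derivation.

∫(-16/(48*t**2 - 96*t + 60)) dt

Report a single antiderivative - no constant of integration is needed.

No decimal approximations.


Step 1. Substitute u = 4 - 4*t, turning ∫(-16/(48*t**2 - 96*t + 60)) dt into ∫(4/(3*(u**2 + 4))) du: now ∫(4/(3*(u**2 + 4))) du.
Step 2. Evaluate the standard form: now 2*atan(u/2)/3.
Step 3. Substitute back u = 4 - 4*t: now -2*atan(2*t - 2)/3.
Answer: -2*atan(2*t - 2)/3.


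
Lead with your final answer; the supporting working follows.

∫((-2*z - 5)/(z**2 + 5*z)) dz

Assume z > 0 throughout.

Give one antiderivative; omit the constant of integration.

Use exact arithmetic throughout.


The answer is -log(z) - log(z + 5).
Step 1. Decompose ∫((-2*z - 5)/(z**2 + 5*z)) dz by partial fractions, (-2*z - 5)/(z**2 + 5*z) = -1/(z + 5) - 1/z: now ∫(-1/z) dz + ∫(-1/(z + 5)) dz.
Step 2. Evaluate the standard form [assuming z > -5]: now -log(z + 5) + ∫(-1/z) dz.
Step 3. Evaluate the standard form [assuming z > 0]: now -log(z) - log(z + 5).
Answer: -log(z) - log(z + 5).


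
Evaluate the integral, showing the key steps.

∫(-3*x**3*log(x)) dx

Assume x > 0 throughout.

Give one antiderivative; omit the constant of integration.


Step 1. Integrate ∫(-3*x**3*log(x)) dx by parts with u = log(x), dv = (-3*x**3) dx, so v = -3*x**4/4 [assuming x > 0]: now -3*x**4*log(x)/4 + ∫(3*x**3/4) dx.
Step 2. Evaluate the standard form: now -3*x**4*log(x)/4 + 3*x**4/16.
Answer: -3*x**4*log(x)/4 + 3*x**4/16.


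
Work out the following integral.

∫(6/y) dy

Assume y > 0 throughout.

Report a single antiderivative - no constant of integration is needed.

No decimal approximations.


Answer: 6*log(y).


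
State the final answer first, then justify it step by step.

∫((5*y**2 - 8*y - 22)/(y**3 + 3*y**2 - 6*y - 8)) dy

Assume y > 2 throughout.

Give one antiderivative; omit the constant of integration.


The answer is -log(y - 2) + log(y + 1) + 5*log(y + 4).
Step 1. Decompose ∫((5*y**2 - 8*y - 22)/(y**3 + 3*y**2 - 6*y - 8)) dy by partial fractions, (5*y**2 - 8*y - 22)/(y**3 + 3*y**2 - 6*y - 8) = 5/(y + 4) + 1/(y + 1) - 1/(y - 2): now ∫(-1/(y - 2)) dy + ∫(1/(y + 1)) dy + ∫(5/(y + 4)) dy.
Step 2. Evaluate the standard form [assuming y > 2]: now -log(y - 2) + ∫(1/(y + 1)) dy + ∫(5/(y + 4)) dy.
Step 3. Evaluate the standard form [assuming y > -4]: now -log(y - 2) + 5*log(y + 4) + ∫(1/(y + 1)) dy.
Step 4. Evaluate the standard form [assuming y > -1]: now -log(y - 2) + log(y + 1) + 5*log(y + 4).
Answer: -log(y - 2) + log(y + 1) + 5*log(y + 4).


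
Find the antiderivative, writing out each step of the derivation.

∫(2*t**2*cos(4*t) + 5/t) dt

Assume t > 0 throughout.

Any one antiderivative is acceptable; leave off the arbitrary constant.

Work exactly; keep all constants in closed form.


Step 1. Rewrite: now ∫(5/t) dt + ∫(2*t**2*cos(4*t)) dt.
Step 2. Evaluate the standard form [assuming t > 0]: now 5*log(t) + ∫(2*t**2*cos(4*t)) dt.
Step 3. Integrate ∫(2*t**2*cos(4*t)) dt by parts with u = t**2, dv = (2*cos(4*t)) dt, so v = sin(4*t)/2: now t**2*sin(4*t)/2 + 5*log(t) + ∫(-t*sin(4*t)) dt.
Step 4. Integrate ∫(-t*sin(4*t)) dt by parts with u = t, dv = (-sin(4*t)) dt, so v = cos(4*t)/4: now t**2*sin(4*t)/2 + t*cos(4*t)/4 + 5*log(t) + ∫(-cos(4*t)/4) dt.
Step 5. Evaluate the standard form: now t**2*sin(4*t)/2 + t*cos(4*t)/4 + 5*log(t) - sin(4*t)/16.
Answer: t**2*sin(4*t)/2 + t*cos(4*t)/4 + 5*log(t) - sin(4*t)/16.


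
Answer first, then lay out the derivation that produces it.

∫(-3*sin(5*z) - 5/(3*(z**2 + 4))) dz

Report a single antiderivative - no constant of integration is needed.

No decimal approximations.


The answer is 3*cos(5*z)/5 - 5*atan(z/2)/6.
Step 1. Rewrite: now ∫(-5/(3*(z**2 + 4))) dz + ∫(-3*sin(5*z)) dz.
Step 2. Evaluate the standard form: now 3*cos(5*z)/5 + ∫(-5/(3*(z**2 + 4))) dz.
Step 3. Evaluate the standard form: now 3*cos(5*z)/5 - 5*atan(z/2)/6.
Answer: 3*cos(5*z)/5 - 5*atan(z/2)/6.


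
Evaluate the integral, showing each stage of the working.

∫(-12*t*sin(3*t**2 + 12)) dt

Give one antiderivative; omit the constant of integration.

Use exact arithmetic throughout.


Step 1. Substitute u = t**2 + 4, turning ∫(-12*t*sin(3*t**2 + 12)) dt into ∫(-6*sin(3*u)) du: now ∫(-6*sin(3*u)) du.
Step 2. Evaluate the standard form: now 2*cos(3*u).
Step 3. Substitute back u = t**2 + 4: now 2*cos(3*t**2 + 12).
Answer: 2*cos(3*t**2 + 12).


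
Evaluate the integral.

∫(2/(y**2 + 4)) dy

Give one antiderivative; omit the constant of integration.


Answer: atan(y/2).


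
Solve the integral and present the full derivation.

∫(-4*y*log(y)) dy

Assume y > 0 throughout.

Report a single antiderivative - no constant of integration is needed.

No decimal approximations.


Step 1. Integrate ∫(-4*y*log(y)) dy by parts with u = log(y), dv = (-4*y) dy, so v = -2*y**2 [assuming y > 0]: now -2*y**2*log(y) + ∫(2*y) dy.
Step 2. Evaluate the standard form: now -2*y**2*log(y) + y**2.
Answer: -2*y**2*log(y) + y**2.


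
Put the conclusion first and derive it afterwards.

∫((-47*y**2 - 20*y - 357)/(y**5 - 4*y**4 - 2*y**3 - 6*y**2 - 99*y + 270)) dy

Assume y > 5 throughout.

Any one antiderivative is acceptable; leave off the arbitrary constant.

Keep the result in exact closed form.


The answer is -2*log(y - 5) + 3*log(y - 2) - log(y + 3) + atan(y/3)/3.
Step 1. Decompose ∫((-47*y**2 - 20*y - 357)/(y**5 - 4*y**4 - 2*y**3 - 6*y**2 - 99*y + 270)) dy by partial fractions, (-47*y**2 - 20*y - 357)/(y**5 - 4*y**4 - 2*y**3 - 6*y**2 - 99*y + 270) = 1/(y**2 + 9) - 1/(y + 3) + 3/(y - 2) - 2/(y - 5): now ∫(-2/(y - 5)) dy + ∫(3/(y - 2)) dy + ∫(-1/(y + 3)) dy + ∫(1/(y**2 + 9)) dy.
Step 2. Evaluate the standard form [assuming y > 5]: now -2*log(y - 5) + ∫(3/(y - 2)) dy + ∫(-1/(y + 3)) dy + ∫(1/(y**2 + 9)) dy.
Step 3. Evaluate the standard form [assuming y > 2]: now -2*log(y - 5) + 3*log(y - 2) + ∫(-1/(y + 3)) dy + ∫(1/(y**2 + 9)) dy.
Step 4. Evaluate the standard form [assuming y > -3]: now -2*log(y - 5) + 3*log(y - 2) - log(y + 3) + ∫(1/(y**2 + 9)) dy.
Step 5. Evaluate the standard form: now -2*log(y - 5) + 3*log(y - 2) - log(y + 3) + atan(y/3)/3.
Answer: -2*log(y - 5) + 3*log(y - 2) - log(y + 3) + atan(y/3)/3.


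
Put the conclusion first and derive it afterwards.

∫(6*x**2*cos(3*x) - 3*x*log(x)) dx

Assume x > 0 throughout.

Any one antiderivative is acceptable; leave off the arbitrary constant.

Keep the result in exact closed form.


The answer is -3*x**2*log(x)/2 + 2*x**2*sin(3*x) + 3*x**2/4 + 4*x*cos(3*x)/3 - 4*sin(3*x)/9.
Step 1. Rewrite: now ∫(-3*x*log(x)) dx + ∫(6*x**2*cos(3*x)) dx.
Step 2. Integrate ∫(-3*x*log(x)) dx by parts with u = log(x), dv = (-3*x) dx, so v = -3*x**2/2 [assuming x > 0]: now -3*x**2*log(x)/2 + ∫(3*x/2) dx + ∫(6*x**2*cos(3*x)) dx.
Step 3. Evaluate the standard form: now -3*x**2*log(x)/2 + 3*x**2/4 + ∫(6*x**2*cos(3*x)) dx.
Step 4. Integrate ∫(6*x**2*cos(3*x)) dx by parts with u = x**2, dv = (6*cos(3*x)) dx, so v = 2*sin(3*x): now -3*x**2*log(x)/2 + 2*x**2*sin(3*x) + 3*x**2/4 + ∫(-4*x*sin(3*x)) dx.
Step 5. Integrate ∫(-4*x*sin(3*x)) dx by parts with u = x, dv = (-4*sin(3*x)) dx, so v = 4*cos(3*x)/3: now -3*x**2*log(x)/2 + 2*x**2*sin(3*x) + 3*x**2/4 + 4*x*cos(3*x)/3 + ∫(-4*cos(3*x)/3) dx.
Step 6. Evaluate the standard form: now -3*x**2*log(x)/2 + 2*x**2*sin(3*x) + 3*x**2/4 + 4*x*cos(3*x)/3 - 4*sin(3*x)/9.
Answer: -3*x**2*log(x)/2 + 2*x**2*sin(3*x) + 3*x**2/4 + 4*x*cos(3*x)/3 - 4*sin(3*x)/9.


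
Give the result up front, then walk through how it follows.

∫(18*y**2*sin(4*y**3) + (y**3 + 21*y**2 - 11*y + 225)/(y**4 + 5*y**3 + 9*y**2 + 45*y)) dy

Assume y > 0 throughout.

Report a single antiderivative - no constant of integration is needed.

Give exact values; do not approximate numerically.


The answer is 5*log(y) - 4*log(y + 5) - 3*cos(4*y**3)/2 - 4*atan(y/3)/3.
Step 1. Rewrite: now ∫(18*y**2*sin(4*y**3)) dy + ∫((y**3 + 21*y**2 - 11*y + 225)/(y**4 + 5*y**3 + 9*y**2 + 45*y)) dy.
Step 2. Decompose ∫((y**3 + 21*y**2 - 11*y + 225)/(y**4 + 5*y**3 + 9*y**2 + 45*y)) dy by partial fractions, (y**3 + 21*y**2 - 11*y + 225)/(y**4 + 5*y**3 + 9*y**2 + 45*y) = -4/(y**2 + 9) - 4/(y + 5) + 5/y: now ∫(5/y) dy + ∫(18*y**2*sin(4*y**3)) dy + ∫(-4/(y + 5)) dy + ∫(-4/(y**2 + 9)) dy.
Step 3. Evaluate the standard form [assuming y > 0]: now 5*log(y) + ∫(18*y**2*sin(4*y**3)) dy + ∫(-4/(y + 5)) dy + ∫(-4/(y**2 + 9)) dy.
Step 4. Evaluate the standard form [assuming y > -5]: now 5*log(y) - 4*log(y + 5) + ∫(18*y**2*sin(4*y**3)) dy + ∫(-4/(y**2 + 9)) dy.
Step 5. Evaluate the standard form: now 5*log(y) - 4*log(y + 5) - 4*atan(y/3)/3 + ∫(18*y**2*sin(4*y**3)) dy.
Step 6. Substitute u = y**3, turning ∫(18*y**2*sin(4*y**3)) dy into ∫(6*sin(4*u)) du: now 5*log(y) - 4*log(y + 5) - 4*atan(y/3)/3 + ∫(6*sin(4*u)) du.
Step 7. Evaluate the standard form: now 5*log(y) - 4*log(y + 5) - 3*cos(4*u)/2 - 4*atan(y/3)/3.
Step 8. Substitute back u = y**3: now 5*log(y) - 4*log(y + 5) - 3*cos(4*y**3)/2 - 4*atan(y/3)/3.
Answer: 5*log(y) - 4*log(y + 5) - 3*cos(4*y**3)/2 - 4*atan(y/3)/3.


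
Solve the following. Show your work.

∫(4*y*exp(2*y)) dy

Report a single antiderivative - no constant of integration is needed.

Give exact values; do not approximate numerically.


Step 1. Integrate ∫(4*y*exp(2*y)) dy by parts with u = y, dv = (4*exp(2*y)) dy, so v = 2*exp(2*y): now 2*y*exp(2*y) + ∫(-2*exp(2*y)) dy.
Step 2. Evaluate the standard form: now 2*y*exp(2*y) - exp(2*y).
Answer: 2*y*exp(2*y) - exp(2*y).


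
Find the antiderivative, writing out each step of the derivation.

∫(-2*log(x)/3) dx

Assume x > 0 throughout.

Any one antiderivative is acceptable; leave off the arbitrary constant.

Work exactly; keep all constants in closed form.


Step 1. Integrate ∫(-2*log(x)/3) dx by parts with u = log(x), dv = (-2/3) dx, so v = -2*x/3 [assuming x > 0]: now -2*x*log(x)/3 + ∫(2/3) dx.
Step 2. Evaluate the standard form: now -2*x*log(x)/3 + 2*x/3.
Answer: -2*x*log(x)/3 + 2*x/3.


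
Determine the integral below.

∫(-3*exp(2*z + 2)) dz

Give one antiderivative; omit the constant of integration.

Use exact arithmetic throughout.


Answer: -3*exp(2*z + 2)/2.


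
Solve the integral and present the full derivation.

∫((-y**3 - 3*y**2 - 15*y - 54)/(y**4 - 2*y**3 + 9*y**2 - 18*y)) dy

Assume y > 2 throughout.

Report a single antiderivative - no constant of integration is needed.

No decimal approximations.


Step 1. Decompose ∫((-y**3 - 3*y**2 - 15*y - 54)/(y**4 - 2*y**3 + 9*y**2 - 18*y)) dy by partial fractions, (-y**3 - 3*y**2 - 15*y - 54)/(y**4 - 2*y**3 + 9*y**2 - 18*y) = 3/(y**2 + 9) - 4/(y - 2) + 3/y: now ∫(3/y) dy + ∫(-4/(y - 2)) dy + ∫(3/(y**2 + 9)) dy.
Step 2. Evaluate the standard form [assuming y > 0]: now 3*log(y) + ∫(-4/(y - 2)) dy + ∫(3/(y**2 + 9)) dy.
Step 3. Evaluate the standard form [assuming y > 2]: now 3*log(y) - 4*log(y - 2) + ∫(3/(y**2 + 9)) dy.
Step 4. Evaluate the standard form: now 3*log(y) - 4*log(y - 2) + atan(y/3).
Answer: 3*log(y) - 4*log(y - 2) + atan(y/3).


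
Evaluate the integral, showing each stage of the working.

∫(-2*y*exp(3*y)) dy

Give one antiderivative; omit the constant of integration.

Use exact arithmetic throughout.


Step 1. Integrate ∫(-2*y*exp(3*y)) dy by parts with u = y, dv = (-2*exp(3*y)) dy, so v = -2*exp(3*y)/3: now -2*y*exp(3*y)/3 + ∫(2*exp(3*y)/3) dy.
Step 2. Evaluate the standard form: now -2*y*exp(3*y)/3 + 2*exp(3*y)/9.
Answer: -2*y*exp(3*y)/3 + 2*exp(3*y)/9.


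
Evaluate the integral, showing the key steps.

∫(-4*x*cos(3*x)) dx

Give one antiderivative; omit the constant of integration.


Step 1. Integrate ∫(-4*x*cos(3*x)) dx by parts with u = x, dv = (-4*cos(3*x)) dx, so v = -4*sin(3*x)/3: now -4*x*sin(3*x)/3 + ∫(4*sin(3*x)/3) dx.
Step 2. Evaluate the standard form: now -4*x*sin(3*x)/3 - 4*cos(3*x)/9.
Answer: -4*x*sin(3*x)/3 - 4*cos(3*x)/9.


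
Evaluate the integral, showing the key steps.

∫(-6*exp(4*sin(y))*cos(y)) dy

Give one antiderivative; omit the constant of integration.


Step 1. Substitute u = sin(y), turning ∫(-6*exp(4*sin(y))*cos(y)) dy into ∫(-6*exp(4*u)) du: now ∫(-6*exp(4*u)) du.
Step 2. Evaluate the standard form: now -3*exp(4*u)/2.
Step 3. Substitute back u = sin(y): now -3*exp(4*sin(y))/2.
Answer: -3*exp(4*sin(y))/2.


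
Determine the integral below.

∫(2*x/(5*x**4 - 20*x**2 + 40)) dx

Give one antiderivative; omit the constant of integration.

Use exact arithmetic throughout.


Answer: atan(x**2/2 - 1)/10.


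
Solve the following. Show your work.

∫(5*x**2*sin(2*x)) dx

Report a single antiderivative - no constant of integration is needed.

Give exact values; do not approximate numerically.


Step 1. Integrate ∫(5*x**2*sin(2*x)) dx by parts with u = x**2, dv = (5*sin(2*x)) dx, so v = -5*cos(2*x)/2: now -5*x**2*cos(2*x)/2 + ∫(5*x*cos(2*x)) dx.
Step 2. Integrate ∫(5*x*cos(2*x)) dx by parts with u = x, dv = (5*cos(2*x)) dx, so v = 5*sin(2*x)/2: now -5*x**2*cos(2*x)/2 + 5*x*sin(2*x)/2 + ∫(-5*sin(2*x)/2) dx.
Step 3. Evaluate the standard form: now -5*x**2*cos(2*x)/2 + 5*x*sin(2*x)/2 + 5*cos(2*x)/4.
Answer: -5*x**2*cos(2*x)/2 + 5*x*sin(2*x)/2 + 5*cos(2*x)/4.


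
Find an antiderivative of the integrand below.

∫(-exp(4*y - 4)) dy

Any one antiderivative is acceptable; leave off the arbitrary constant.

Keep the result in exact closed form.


Answer: -exp(4*y - 4)/4.


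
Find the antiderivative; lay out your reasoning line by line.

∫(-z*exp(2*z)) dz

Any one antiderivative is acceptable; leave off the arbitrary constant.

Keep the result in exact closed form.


Step 1. Integrate ∫(-z*exp(2*z)) dz by parts with u = z, dv = (-exp(2*z)) dz, so v = -exp(2*z)/2: now -z*exp(2*z)/2 + ∫(exp(2*z)/2) dz.
Step 2. Evaluate the standard form: now -z*exp(2*z)/2 + exp(2*z)/4.
Answer: -z*exp(2*z)/2 + exp(2*z)/4.


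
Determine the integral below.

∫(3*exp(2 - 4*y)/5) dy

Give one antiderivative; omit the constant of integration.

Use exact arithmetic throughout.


Answer: -3*exp(2 - 4*y)/20.


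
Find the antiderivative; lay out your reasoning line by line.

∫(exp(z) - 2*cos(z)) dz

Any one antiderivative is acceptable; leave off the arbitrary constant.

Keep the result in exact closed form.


Step 1. Rewrite: now ∫(exp(z)) dz + ∫(-2*cos(z)) dz.
Step 2. Evaluate the standard form: now -2*sin(z) + ∫(exp(z)) dz.
Step 3. Evaluate the standard form: now exp(z) - 2*sin(z).
Answer: exp(z) - 2*sin(z).


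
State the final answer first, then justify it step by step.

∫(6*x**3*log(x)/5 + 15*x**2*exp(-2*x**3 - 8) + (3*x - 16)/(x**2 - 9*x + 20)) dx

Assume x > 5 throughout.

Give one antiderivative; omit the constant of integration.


The answer is 3*x**4*log(x)/10 - 3*x**4/40 - 5*exp(-2*x**3 - 8)/2 - log(x - 5) + 4*log(x - 4).
Step 1. Rewrite: now ∫(15*x**2*exp(-2*x**3 - 8)) dx + ∫(6*x**3*log(x)/5) dx + ∫((3*x - 16)/(x**2 - 9*x + 20)) dx.
Step 2. Decompose ∫((3*x - 16)/(x**2 - 9*x + 20)) dx by partial fractions, (3*x - 16)/(x**2 - 9*x + 20) = 4/(x - 4) - 1/(x - 5): now ∫(15*x**2*exp(-2*x**3 - 8)) dx + ∫(6*x**3*log(x)/5) dx + ∫(-1/(x - 5)) dx + ∫(4/(x - 4)) dx.
Step 3. Evaluate the standard form [assuming x > 5]: now -log(x - 5) + ∫(15*x**2*exp(-2*x**3 - 8)) dx + ∫(6*x**3*log(x)/5) dx + ∫(4/(x - 4)) dx.
Step 4. Evaluate the standard form [assuming x > 4]: now -log(x - 5) + 4*log(x - 4) + ∫(15*x**2*exp(-2*x**3 - 8)) dx + ∫(6*x**3*log(x)/5) dx.
Step 5. Integrate ∫(6*x**3*log(x)/5) dx by parts with u = log(x), dv = (6*x**3/5) dx, so v = 3*x**4/10 [assuming x > 0]: now 3*x**4*log(x)/10 - log(x - 5) + 4*log(x - 4) + ∫(-3*x**3/10) dx + ∫(15*x**2*exp(-2*x**3 - 8)) dx.
Step 6. Evaluate the standard form: now 3*x**4*log(x)/10 - 3*x**4/40 - log(x - 5) + 4*log(x - 4) + ∫(15*x**2*exp(-2*x**3 - 8)) dx.
Step 7. Substitute u = x**3 + 4, turning ∫(15*x**2*exp(-2*x**3 - 8)) dx into ∫(5*exp(-2*u)) du: now 3*x**4*log(x)/10 - 3*x**4/40 - log(x - 5) + 4*log(x - 4) + ∫(5*exp(-2*u)) du.
Step 8. Evaluate the standard form: now 3*x**4*log(x)/10 - 3*x**4/40 - log(x - 5) + 4*log(x - 4) - 5*exp(-2*u)/2.
Step 9. Substitute back u = x**3 + 4: now 3*x**4*log(x)/10 - 3*x**4/40 - 5*exp(-2*x**3 - 8)/2 - log(x - 5) + 4*log(x - 4).
Answer: 3*x**4*log(x)/10 - 3*x**4/40 - 5*exp(-2*x**3 - 8)/2 - log(x - 5) + 4*log(x - 4).


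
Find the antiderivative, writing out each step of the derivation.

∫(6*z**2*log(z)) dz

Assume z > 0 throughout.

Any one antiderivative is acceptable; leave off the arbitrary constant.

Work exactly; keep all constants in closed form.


Step 1. Integrate ∫(6*z**2*log(z)) dz by parts with u = log(z), dv = (6*z**2) dz, so v = 2*z**3 [assuming z > 0]: now 2*z**3*log(z) + ∫(-2*z**2) dz.
Step 2. Evaluate the standard form: now 2*z**3*log(z) - 2*z**3/3.
Answer: 2*z**3*log(z) - 2*z**3/3.


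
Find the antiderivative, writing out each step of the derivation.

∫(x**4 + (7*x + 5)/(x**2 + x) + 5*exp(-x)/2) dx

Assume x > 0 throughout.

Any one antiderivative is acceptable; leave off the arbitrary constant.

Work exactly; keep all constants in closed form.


Step 1. Rewrite: now ∫(x**4) dx + ∫((7*x + 5)/(x**2 + x)) dx + ∫(5*exp(-x)/2) dx.
Step 2. Evaluate the standard form: now ∫(x**4) dx + ∫((7*x + 5)/(x**2 + x)) dx - 5*exp(-x)/2.
Step 3. Evaluate the standard form: now x**5/5 + ∫((7*x + 5)/(x**2 + x)) dx - 5*exp(-x)/2.
Step 4. Decompose ∫((7*x + 5)/(x**2 + x)) dx by partial fractions, (7*x + 5)/(x**2 + x) = 2/(x + 1) + 5/x: now x**5/5 + ∫(5/x) dx + ∫(2/(x + 1)) dx - 5*exp(-x)/2.
Step 5. Evaluate the standard form [assuming x > 0]: now x**5/5 + 5*log(x) + ∫(2/(x + 1)) dx - 5*exp(-x)/2.
Step 6. Evaluate the standard form [assuming x > -1]: now x**5/5 + 5*log(x) + 2*log(x + 1) - 5*exp(-x)/2.
Answer: x**5/5 + 5*log(x) + 2*log(x + 1) - 5*exp(-x)/2.


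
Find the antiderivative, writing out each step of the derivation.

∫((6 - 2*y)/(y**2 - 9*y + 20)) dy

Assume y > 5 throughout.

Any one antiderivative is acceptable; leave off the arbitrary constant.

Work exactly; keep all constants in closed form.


Step 1. Decompose ∫((6 - 2*y)/(y**2 - 9*y + 20)) dy by partial fractions, (6 - 2*y)/(y**2 - 9*y + 20) = 2/(y - 4) - 4/(y - 5): now ∫(-4/(y - 5)) dy + ∫(2/(y - 4)) dy.
Step 2. Evaluate the standard form [assuming y > 5]: now -4*log(y - 5) + ∫(2/(y - 4)) dy.
Step 3. Evaluate the standard form [assuming y > 4]: now -4*log(y - 5) + 2*log(y - 4).
Answer: -4*log(y - 5) + 2*log(y - 4).


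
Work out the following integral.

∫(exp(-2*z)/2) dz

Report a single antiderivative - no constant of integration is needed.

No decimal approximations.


Answer: -exp(-2*z)/4.


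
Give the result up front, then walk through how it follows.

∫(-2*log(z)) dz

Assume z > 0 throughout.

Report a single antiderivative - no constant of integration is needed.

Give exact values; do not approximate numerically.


The answer is -2*z*log(z) + 2*z.
Step 1. Integrate ∫(-2*log(z)) dz by parts with u = log(z), dv = (-2) dz, so v = -2*z [assuming z > 0]: now -2*z*log(z) + ∫(2) dz.
Step 2. Evaluate the standard form: now -2*z*log(z) + 2*z.
Answer: -2*z*log(z) + 2*z.


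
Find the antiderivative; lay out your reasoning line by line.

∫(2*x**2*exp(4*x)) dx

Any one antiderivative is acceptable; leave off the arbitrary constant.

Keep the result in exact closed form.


Step 1. Integrate ∫(2*x**2*exp(4*x)) dx by parts with u = x**2, dv = (2*exp(4*x)) dx, so v = exp(4*x)/2: now x**2*exp(4*x)/2 + ∫(-x*exp(4*x)) dx.
Step 2. Integrate ∫(-x*exp(4*x)) dx by parts with u = x, dv = (-exp(4*x)) dx, so v = -exp(4*x)/4: now x**2*exp(4*x)/2 - x*exp(4*x)/4 + ∫(exp(4*x)/4) dx.
Step 3. Evaluate the standard form: now x**2*exp(4*x)/2 - x*exp(4*x)/4 + exp(4*x)/16.
Answer: x**2*exp(4*x)/2 - x*exp(4*x)/4 + exp(4*x)/16.


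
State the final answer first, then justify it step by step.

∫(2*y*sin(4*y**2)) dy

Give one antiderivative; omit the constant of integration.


The answer is -cos(4*y**2)/4.
Step 1. Substitute u = y**2, turning ∫(2*y*sin(4*y**2)) dy into ∫(sin(4*u)) du: now ∫(sin(4*u)) du.
Step 2. Evaluate the standard form: now -cos(4*u)/4.
Step 3. Substitute back u = y**2: now -cos(4*y**2)/4.
Answer: -cos(4*y**2)/4.


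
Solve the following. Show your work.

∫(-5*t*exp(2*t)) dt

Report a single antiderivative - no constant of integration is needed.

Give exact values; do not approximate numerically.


Step 1. Integrate ∫(-5*t*exp(2*t)) dt by parts with u = t, dv = (-5*exp(2*t)) dt, so v = -5*exp(2*t)/2: now -5*t*exp(2*t)/2 + ∫(5*exp(2*t)/2) dt.
Step 2. Evaluate the standard form: now -5*t*exp(2*t)/2 + 5*exp(2*t)/4.
Answer: -5*t*exp(2*t)/2 + 5*exp(2*t)/4.


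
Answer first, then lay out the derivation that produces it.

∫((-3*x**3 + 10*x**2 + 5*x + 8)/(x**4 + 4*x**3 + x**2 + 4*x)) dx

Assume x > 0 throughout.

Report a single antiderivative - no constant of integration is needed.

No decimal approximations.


The answer is 2*log(x) - 5*log(x + 4) + 2*atan(x).
Step 1. Decompose ∫((-3*x**3 + 10*x**2 + 5*x + 8)/(x**4 + 4*x**3 + x**2 + 4*x)) dx by partial fractions, (-3*x**3 + 10*x**2 + 5*x + 8)/(x**4 + 4*x**3 + x**2 + 4*x) = 2/(x**2 + 1) - 5/(x + 4) + 2/x: now ∫(2/x) dx + ∫(-5/(x + 4)) dx + ∫(2/(x**2 + 1)) dx.
Step 2. Evaluate the standard form [assuming x > -4]: now -5*log(x + 4) + ∫(2/x) dx + ∫(2/(x**2 + 1)) dx.
Step 3. Evaluate the standard form [assuming x > 0]: now 2*log(x) - 5*log(x + 4) + ∫(2/(x**2 + 1)) dx.
Step 4. Evaluate the standard form: now 2*log(x) - 5*log(x + 4) + 2*atan(x).
Answer: 2*log(x) - 5*log(x + 4) + 2*atan(x).


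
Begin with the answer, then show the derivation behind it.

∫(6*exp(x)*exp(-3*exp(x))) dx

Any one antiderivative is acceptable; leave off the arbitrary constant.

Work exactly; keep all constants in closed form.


The answer is -2*exp(-3*exp(x)).
Step 1. Substitute u = exp(x), turning ∫(6*exp(x)*exp(-3*exp(x))) dx into ∫(6*exp(-3*u)) du: now ∫(6*exp(-3*u)) du.
Step 2. Evaluate the standard form: now -2*exp(-3*u).
Step 3. Substitute back u = exp(x): now -2*exp(-3*exp(x)).
Answer: -2*exp(-3*exp(x)).


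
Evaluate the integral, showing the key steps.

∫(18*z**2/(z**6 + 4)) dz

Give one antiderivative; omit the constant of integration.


Step 1. Substitute u = z**3, turning ∫(18*z**2/(z**6 + 4)) dz into ∫(6/(u**2 + 4)) du: now ∫(6/(u**2 + 4)) du.
Step 2. Evaluate the standard form: now 3*atan(u/2).
Step 3. Substitute back u = z**3: now 3*atan(z**3/2).
Answer: 3*atan(z**3/2).


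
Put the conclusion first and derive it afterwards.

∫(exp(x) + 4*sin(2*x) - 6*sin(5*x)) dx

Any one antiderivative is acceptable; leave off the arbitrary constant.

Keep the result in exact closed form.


The answer is exp(x) - 2*cos(2*x) + 6*cos(5*x)/5.
Step 1. Rewrite: now ∫(exp(x)) dx + ∫(4*sin(2*x)) dx + ∫(-6*sin(5*x)) dx.
Step 2. Evaluate the standard form: now -2*cos(2*x) + ∫(exp(x)) dx + ∫(-6*sin(5*x)) dx.
Step 3. Evaluate the standard form: now exp(x) - 2*cos(2*x) + ∫(-6*sin(5*x)) dx.
Step 4. Evaluate the standard form: now exp(x) - 2*cos(2*x) + 6*cos(5*x)/5.
Answer: exp(x) - 2*cos(2*x) + 6*cos(5*x)/5.


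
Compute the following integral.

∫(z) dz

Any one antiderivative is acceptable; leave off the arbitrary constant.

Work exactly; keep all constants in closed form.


Answer: z**2/2.


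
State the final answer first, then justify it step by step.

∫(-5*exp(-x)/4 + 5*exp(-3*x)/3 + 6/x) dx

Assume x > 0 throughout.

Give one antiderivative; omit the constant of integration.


The answer is 6*log(x) + 5*exp(-x)/4 - 5*exp(-3*x)/9.
Step 1. Rewrite: now ∫(6/x) dx + ∫(5*exp(-3*x)/3) dx + ∫(-5*exp(-x)/4) dx.
Step 2. Evaluate the standard form [assuming x > 0]: now 6*log(x) + ∫(5*exp(-3*x)/3) dx + ∫(-5*exp(-x)/4) dx.
Step 3. Evaluate the standard form: now 6*log(x) + ∫(5*exp(-3*x)/3) dx + 5*exp(-x)/4.
Step 4. Evaluate the standard form: now 6*log(x) + 5*exp(-x)/4 - 5*exp(-3*x)/9.
Answer: 6*log(x) + 5*exp(-x)/4 - 5*exp(-3*x)/9.


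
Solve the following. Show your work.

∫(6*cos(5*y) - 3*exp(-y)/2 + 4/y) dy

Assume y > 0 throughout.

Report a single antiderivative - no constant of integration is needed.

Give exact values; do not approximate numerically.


Step 1. Rewrite: now ∫(4/y) dy + ∫(-3*exp(-y)/2) dy + ∫(6*cos(5*y)) dy.
Step 2. Evaluate the standard form [assuming y > 0]: now 4*log(y) + ∫(-3*exp(-y)/2) dy + ∫(6*cos(5*y)) dy.
Step 3. Evaluate the standard form: now 4*log(y) + 6*sin(5*y)/5 + ∫(-3*exp(-y)/2) dy.
Step 4. Evaluate the standard form: now 4*log(y) + 6*sin(5*y)/5 + 3*exp(-y)/2.
Answer: 4*log(y) + 6*sin(5*y)/5 + 3*exp(-y)/2.


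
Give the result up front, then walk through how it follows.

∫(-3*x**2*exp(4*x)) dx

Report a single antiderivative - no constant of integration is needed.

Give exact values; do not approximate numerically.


The answer is -3*x**2*exp(4*x)/4 + 3*x*exp(4*x)/8 - 3*exp(4*x)/32.
Step 1. Integrate ∫(-3*x**2*exp(4*x)) dx by parts with u = x**2, dv = (-3*exp(4*x)) dx, so v = -3*exp(4*x)/4: now -3*x**2*exp(4*x)/4 + ∫(3*x*exp(4*x)/2) dx.
Step 2. Integrate ∫(3*x*exp(4*x)/2) dx by parts with u = x, dv = (3*exp(4*x)/2) dx, so v = 3*exp(4*x)/8: now -3*x**2*exp(4*x)/4 + 3*x*exp(4*x)/8 + ∫(-3*exp(4*x)/8) dx.
Step 3. Evaluate the standard form: now -3*x**2*exp(4*x)/4 + 3*x*exp(4*x)/8 - 3*exp(4*x)/32.
Answer: -3*x**2*exp(4*x)/4 + 3*x*exp(4*x)/8 - 3*exp(4*x)/32.


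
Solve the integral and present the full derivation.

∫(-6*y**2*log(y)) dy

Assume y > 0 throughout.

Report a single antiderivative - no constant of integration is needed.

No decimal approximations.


Step 1. Integrate ∫(-6*y**2*log(y)) dy by parts with u = log(y), dv = (-6*y**2) dy, so v = -2*y**3 [assuming y > 0]: now -2*y**3*log(y) + ∫(2*y**2) dy.
Step 2. Evaluate the standard form: now -2*y**3*log(y) + 2*y**3/3.
Answer: -2*y**3*log(y) + 2*y**3/3.


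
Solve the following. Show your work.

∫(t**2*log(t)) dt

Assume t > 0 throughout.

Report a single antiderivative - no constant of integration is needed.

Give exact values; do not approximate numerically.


Step 1. Integrate ∫(t**2*log(t)) dt by parts with u = log(t), dv = (t**2) dt, so v = t**3/3 [assuming t > 0]: now t**3*log(t)/3 + ∫(-t**2/3) dt.
Step 2. Evaluate the standard form: now t**3*log(t)/3 - t**3/9.
Answer: t**3*log(t)/3 - t**3/9.


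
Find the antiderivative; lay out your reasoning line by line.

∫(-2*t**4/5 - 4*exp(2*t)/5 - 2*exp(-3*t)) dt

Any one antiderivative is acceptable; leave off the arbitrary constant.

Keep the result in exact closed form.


Step 1. Rewrite: now ∫(-2*t**4/5) dt + ∫(-2*exp(-3*t)) dt + ∫(-4*exp(2*t)/5) dt.
Step 2. Evaluate the standard form: now ∫(-2*t**4/5) dt + ∫(-4*exp(2*t)/5) dt + 2*exp(-3*t)/3.
Step 3. Evaluate the standard form: now -2*exp(2*t)/5 + ∫(-2*t**4/5) dt + 2*exp(-3*t)/3.
Step 4. Evaluate the standard form: now -2*t**5/25 - 2*exp(2*t)/5 + 2*exp(-3*t)/3.
Answer: -2*t**5/25 - 2*exp(2*t)/5 + 2*exp(-3*t)/3.


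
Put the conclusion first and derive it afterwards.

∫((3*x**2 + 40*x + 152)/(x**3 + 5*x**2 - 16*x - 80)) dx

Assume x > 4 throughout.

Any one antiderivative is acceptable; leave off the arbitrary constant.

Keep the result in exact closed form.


The answer is 5*log(x - 4) - 5*log(x + 4) + 3*log(x + 5).
Step 1. Decompose ∫((3*x**2 + 40*x + 152)/(x**3 + 5*x**2 - 16*x - 80)) dx by partial fractions, (3*x**2 + 40*x + 152)/(x**3 + 5*x**2 - 16*x - 80) = 3/(x + 5) - 5/(x + 4) + 5/(x - 4): now ∫(5/(x - 4)) dx + ∫(-5/(x + 4)) dx + ∫(3/(x + 5)) dx.
Step 2. Evaluate the standard form [assuming x > -4]: now -5*log(x + 4) + ∫(5/(x - 4)) dx + ∫(3/(x + 5)) dx.
Step 3. Evaluate the standard form [assuming x > -5]: now -5*log(x + 4) + 3*log(x + 5) + ∫(5/(x - 4)) dx.
Step 4. Evaluate the standard form [assuming x > 4]: now 5*log(x - 4) - 5*log(x + 4) + 3*log(x + 5).
Answer: 5*log(x - 4) - 5*log(x + 4) + 3*log(x + 5).


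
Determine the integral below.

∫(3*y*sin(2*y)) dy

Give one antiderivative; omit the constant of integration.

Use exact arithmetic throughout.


Answer: -3*y*cos(2*y)/2 + 3*sin(2*y)/4.


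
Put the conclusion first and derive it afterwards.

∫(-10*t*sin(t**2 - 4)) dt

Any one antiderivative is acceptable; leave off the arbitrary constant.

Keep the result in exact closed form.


The answer is 5*cos(t**2 - 4).
Step 1. Substitute u = t**2 - 4, turning ∫(-10*t*sin(t**2 - 4)) dt into ∫(-5*sin(u)) du: now ∫(-5*sin(u)) du.
Step 2. Evaluate the standard form: now 5*cos(u).
Step 3. Substitute back u = t**2 - 4: now 5*cos(t**2 - 4).
Answer: 5*cos(t**2 - 4).


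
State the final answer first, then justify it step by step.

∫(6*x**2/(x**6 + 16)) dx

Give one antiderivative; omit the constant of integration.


The answer is atan(x**3/4)/2.
Step 1. Substitute u = x**3, turning ∫(6*x**2/(x**6 + 16)) dx into ∫(2/(u**2 + 16)) du: now ∫(2/(u**2 + 16)) du.
Step 2. Evaluate the standard form: now atan(u/4)/2.
Step 3. Substitute back u = x**3: now atan(x**3/4)/2.
Answer: atan(x**3/4)/2.


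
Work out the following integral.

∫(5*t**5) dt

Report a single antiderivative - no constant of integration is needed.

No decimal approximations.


Answer: 5*t**6/6.


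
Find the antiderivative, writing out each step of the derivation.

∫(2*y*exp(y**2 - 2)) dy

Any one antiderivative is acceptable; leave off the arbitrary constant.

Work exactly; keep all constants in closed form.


Step 1. Substitute u = y**2 - 2, turning ∫(2*y*exp(y**2 - 2)) dy into ∫(exp(u)) du: now ∫(exp(u)) du.
Step 2. Evaluate the standard form: now exp(u).
Step 3. Substitute back u = y**2 - 2: now exp(y**2 - 2).
Answer: exp(y**2 - 2).


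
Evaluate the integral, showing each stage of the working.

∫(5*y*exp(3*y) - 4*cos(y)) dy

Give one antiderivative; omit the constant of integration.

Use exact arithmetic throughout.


Step 1. Rewrite: now ∫(5*y*exp(3*y)) dy + ∫(-4*cos(y)) dy.
Step 2. Integrate ∫(5*y*exp(3*y)) dy by parts with u = y, dv = (5*exp(3*y)) dy, so v = 5*exp(3*y)/3: now 5*y*exp(3*y)/3 + ∫(-5*exp(3*y)/3) dy + ∫(-4*cos(y)) dy.
Step 3. Evaluate the standard form: now 5*y*exp(3*y)/3 - 5*exp(3*y)/9 + ∫(-4*cos(y)) dy.
Step 4. Evaluate the standard form: now 5*y*exp(3*y)/3 - 5*exp(3*y)/9 - 4*sin(y).
Answer: 5*y*exp(3*y)/3 - 5*exp(3*y)/9 - 4*sin(y).


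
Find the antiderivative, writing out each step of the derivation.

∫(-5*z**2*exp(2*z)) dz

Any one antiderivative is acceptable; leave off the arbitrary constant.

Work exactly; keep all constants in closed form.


Step 1. Integrate ∫(-5*z**2*exp(2*z)) dz by parts with u = z**2, dv = (-5*exp(2*z)) dz, so v = -5*exp(2*z)/2: now -5*z**2*exp(2*z)/2 + ∫(5*z*exp(2*z)) dz.
Step 2. Integrate ∫(5*z*exp(2*z)) dz by parts with u = z, dv = (5*exp(2*z)) dz, so v = 5*exp(2*z)/2: now -5*z**2*exp(2*z)/2 + 5*z*exp(2*z)/2 + ∫(-5*exp(2*z)/2) dz.
Step 3. Evaluate the standard form: now -5*z**2*exp(2*z)/2 + 5*z*exp(2*z)/2 - 5*exp(2*z)/4.
Answer: -5*z**2*exp(2*z)/2 + 5*z*exp(2*z)/2 - 5*exp(2*z)/4.


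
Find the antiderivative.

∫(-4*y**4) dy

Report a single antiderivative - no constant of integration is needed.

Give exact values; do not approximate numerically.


Answer: -4*y**5/5.


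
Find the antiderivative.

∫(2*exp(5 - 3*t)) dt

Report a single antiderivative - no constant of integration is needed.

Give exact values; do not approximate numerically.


Answer: -2*exp(5 - 3*t)/3.


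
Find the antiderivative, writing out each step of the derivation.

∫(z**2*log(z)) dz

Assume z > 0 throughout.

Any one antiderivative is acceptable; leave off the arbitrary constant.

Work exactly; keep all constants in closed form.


Step 1. Integrate ∫(z**2*log(z)) dz by parts with u = log(z), dv = (z**2) dz, so v = z**3/3 [assuming z > 0]: now z**3*log(z)/3 + ∫(-z**2/3) dz.
Step 2. Evaluate the standard form: now z**3*log(z)/3 - z**3/9.
Answer: z**3*log(z)/3 - z**3/9.


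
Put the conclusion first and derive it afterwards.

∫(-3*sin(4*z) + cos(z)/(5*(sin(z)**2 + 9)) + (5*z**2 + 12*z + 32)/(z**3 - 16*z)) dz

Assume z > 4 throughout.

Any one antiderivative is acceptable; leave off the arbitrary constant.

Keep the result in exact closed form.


The answer is -2*log(z) + 5*log(z - 4) + 2*log(z + 4) + 3*cos(4*z)/4 + atan(sin(z)/3)/15.
Step 1. Rewrite: now ∫((5*z**2 + 12*z + 32)/(z**3 - 16*z)) dz + ∫(cos(z)/(5*(sin(z)**2 + 9))) dz + ∫(-3*sin(4*z)) dz.
Step 2. Substitute u = sin(z), turning ∫(cos(z)/(5*(sin(z)**2 + 9))) dz into ∫(1/(5*(u**2 + 9))) du: now ∫((5*z**2 + 12*z + 32)/(z**3 - 16*z)) dz + ∫(1/(5*(u**2 + 9))) du + ∫(-3*sin(4*z)) dz.
Step 3. Evaluate the standard form: now atan(u/3)/15 + ∫((5*z**2 + 12*z + 32)/(z**3 - 16*z)) dz + ∫(-3*sin(4*z)) dz.
Step 4. Substitute back u = sin(z): now atan(sin(z)/3)/15 + ∫((5*z**2 + 12*z + 32)/(z**3 - 16*z)) dz + ∫(-3*sin(4*z)) dz.
Step 5. Evaluate the standard form: now 3*cos(4*z)/4 + atan(sin(z)/3)/15 + ∫((5*z**2 + 12*z + 32)/(z**3 - 16*z)) dz.
Step 6. Decompose ∫((5*z**2 + 12*z + 32)/(z**3 - 16*z)) dz by partial fractions, (5*z**2 + 12*z + 32)/(z**3 - 16*z) = 2/(z + 4) + 5/(z - 4) - 2/z: now 3*cos(4*z)/4 + atan(sin(z)/3)/15 + ∫(-2/z) dz + ∫(5/(z - 4)) dz + ∫(2/(z + 4)) dz.
Step 7. Evaluate the standard form [assuming z > 4]: now 5*log(z - 4) + 3*cos(4*z)/4 + atan(sin(z)/3)/15 + ∫(-2/z) dz + ∫(2/(z + 4)) dz.
Step 8. Evaluate the standard form [assuming z > -4]: now 5*log(z - 4) + 2*log(z + 4) + 3*cos(4*z)/4 + atan(sin(z)/3)/15 + ∫(-2/z) dz.
Step 9. Evaluate the standard form [assuming z > 0]: now -2*log(z) + 5*log(z - 4) + 2*log(z + 4) + 3*cos(4*z)/4 + atan(sin(z)/3)/15.
Answer: -2*log(z) + 5*log(z - 4) + 2*log(z + 4) + 3*cos(4*z)/4 + atan(sin(z)/3)/15.
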